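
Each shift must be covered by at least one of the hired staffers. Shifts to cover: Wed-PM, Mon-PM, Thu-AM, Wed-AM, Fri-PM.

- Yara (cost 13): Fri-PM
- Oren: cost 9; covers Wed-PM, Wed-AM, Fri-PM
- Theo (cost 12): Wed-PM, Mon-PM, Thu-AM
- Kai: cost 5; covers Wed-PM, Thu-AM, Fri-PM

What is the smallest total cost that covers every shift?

The greedy cost-per-new-shift heuristic would pick Kai, Oren, and Theo for 26, but a cheaper cover exists.
Choose Oren and Theo: together they cover Wed-PM, Mon-PM, Thu-AM, Wed-AM, Fri-PM — every shift.
Total cost: 9 + 12 = 21.
No cover costs less than 21.

21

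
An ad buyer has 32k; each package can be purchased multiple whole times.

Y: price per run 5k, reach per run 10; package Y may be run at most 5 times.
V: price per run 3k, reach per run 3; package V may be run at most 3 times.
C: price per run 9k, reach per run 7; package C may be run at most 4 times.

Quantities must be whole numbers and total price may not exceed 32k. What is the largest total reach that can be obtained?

56

Y has the best ratio (10/5); taking only Y gives at most 5×10 = 50 (stopped by the supply cap of 5).
Mixing does better — 5×Y and 2×V: price 31 ≤ 32, reach 5·10 + 2·3 = 56.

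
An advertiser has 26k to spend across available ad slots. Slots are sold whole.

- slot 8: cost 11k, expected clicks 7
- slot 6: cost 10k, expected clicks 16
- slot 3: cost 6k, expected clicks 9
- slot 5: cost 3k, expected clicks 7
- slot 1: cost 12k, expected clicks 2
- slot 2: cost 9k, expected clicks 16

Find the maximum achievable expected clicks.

Take slot 6, slot 3, and slot 2: cost 10 + 6 + 9 = 25 ≤ 26, expected clicks 16 + 9 + 16 = 41.
No other feasible combination does better.

41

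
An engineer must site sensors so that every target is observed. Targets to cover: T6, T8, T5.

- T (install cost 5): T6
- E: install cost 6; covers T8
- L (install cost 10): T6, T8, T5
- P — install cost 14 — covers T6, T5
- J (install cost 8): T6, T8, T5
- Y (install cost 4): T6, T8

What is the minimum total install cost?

8

The greedy cost-per-new-target heuristic would pick Y and J for 12, but a cheaper cover exists.
J alone covers T6, T8, T5 — every target.
Total install cost: 8.
No cover costs less than 8.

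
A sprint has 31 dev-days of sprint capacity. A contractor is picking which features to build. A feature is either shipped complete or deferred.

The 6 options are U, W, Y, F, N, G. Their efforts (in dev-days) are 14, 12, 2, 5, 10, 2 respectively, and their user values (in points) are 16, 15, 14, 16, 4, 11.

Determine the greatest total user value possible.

60

Allowing fractional choices, the relaxed optimum would be about 67.4, but features are indivisible.
U + Y + F + G: effort 14 + 2 + 5 + 2 = 23 ≤ 31, user value 16 + 14 + 16 + 11 = 57.
W + Y + F + N + G: effort 12 + 2 + 5 + 10 + 2 = 31 ≤ 31, user value 15 + 14 + 16 + 4 + 11 = 60.
W + Y + F + G: effort 12 + 2 + 5 + 2 = 21 ≤ 31, user value 15 + 14 + 16 + 11 = 56.
Best is W, Y, F, N, and G with total user value 60.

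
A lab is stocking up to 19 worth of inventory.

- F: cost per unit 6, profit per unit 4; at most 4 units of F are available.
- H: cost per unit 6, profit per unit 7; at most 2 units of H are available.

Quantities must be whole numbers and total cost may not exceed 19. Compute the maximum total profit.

This is a bounded integer knapsack.
Take 1×F and 2×H: cost 18 ≤ 19, profit 1·4 + 2·7 = 18.
H has the best ratio (7/6) and is taken to its limit of 2; remaining capacity is filled optimally with the others.

18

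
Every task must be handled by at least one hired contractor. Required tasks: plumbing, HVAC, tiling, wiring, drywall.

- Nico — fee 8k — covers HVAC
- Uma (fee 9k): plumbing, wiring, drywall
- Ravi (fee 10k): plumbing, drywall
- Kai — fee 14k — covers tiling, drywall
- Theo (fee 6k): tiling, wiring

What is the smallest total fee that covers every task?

Choose Nico, Uma, and Theo: together they cover plumbing, HVAC, tiling, wiring, drywall — every task.
Total fee: 8 + 9 + 6 = 23.

23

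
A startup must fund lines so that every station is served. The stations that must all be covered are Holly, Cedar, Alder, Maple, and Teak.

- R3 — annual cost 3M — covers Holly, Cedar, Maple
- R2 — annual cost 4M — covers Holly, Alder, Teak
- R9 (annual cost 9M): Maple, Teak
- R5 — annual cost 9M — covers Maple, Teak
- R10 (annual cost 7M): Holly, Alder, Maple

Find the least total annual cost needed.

Choose R3 and R2: together they cover Holly, Cedar, Alder, Maple, Teak — every station.
Total annual cost: 3 + 4 = 7.
No cover costs less than 7.

7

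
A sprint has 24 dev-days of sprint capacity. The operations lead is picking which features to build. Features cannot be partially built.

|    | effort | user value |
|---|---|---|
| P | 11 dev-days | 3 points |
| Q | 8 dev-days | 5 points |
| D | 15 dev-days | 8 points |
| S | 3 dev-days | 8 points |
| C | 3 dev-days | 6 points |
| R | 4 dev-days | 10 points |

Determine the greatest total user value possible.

Q + S + C + R: effort 8 + 3 + 3 + 4 = 18 ≤ 24, user value 5 + 8 + 6 + 10 = 29.
P + S + C + R: effort 11 + 3 + 3 + 4 = 21 ≤ 24, user value 3 + 8 + 6 + 10 = 27.
Best is Q, S, C, and R with total user value 29.

29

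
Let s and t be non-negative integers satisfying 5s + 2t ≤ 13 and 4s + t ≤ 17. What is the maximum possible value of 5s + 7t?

(s,t)=(0,6) is feasible, giving 42.
(s,t)=(0,5) is feasible, giving 35.
The best lattice point is (0,6), giving 42.

42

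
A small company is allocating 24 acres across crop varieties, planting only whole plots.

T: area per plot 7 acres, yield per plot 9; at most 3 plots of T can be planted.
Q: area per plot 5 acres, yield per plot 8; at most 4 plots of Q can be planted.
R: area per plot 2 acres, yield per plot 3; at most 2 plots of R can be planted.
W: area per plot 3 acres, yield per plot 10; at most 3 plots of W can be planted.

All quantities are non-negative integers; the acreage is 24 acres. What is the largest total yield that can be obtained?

This is a bounded integer knapsack.
3×Q and 3×W: area 24 ≤ 24, yield 3·8 + 3·10 = 54.
2×Q, 2×R, and 3×W: area 23 ≤ 24, yield 2·8 + 2·3 + 3·10 = 52.
Best is 54.

54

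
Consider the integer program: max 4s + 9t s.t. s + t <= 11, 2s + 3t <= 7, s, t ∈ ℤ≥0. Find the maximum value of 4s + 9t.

18

(s,t)=(0,2): 1·0+1·2=2≤11, 2·0+3·2=6≤7, objective 18.
(s,t)=(1,1): 1·1+1·1=2≤11, 2·1+3·1=5≤7, objective 13.
(s,t)=(0,1): 1·0+1·1=1≤11, 2·0+3·1=3≤7, objective 9.
No feasible integer point exceeds 18.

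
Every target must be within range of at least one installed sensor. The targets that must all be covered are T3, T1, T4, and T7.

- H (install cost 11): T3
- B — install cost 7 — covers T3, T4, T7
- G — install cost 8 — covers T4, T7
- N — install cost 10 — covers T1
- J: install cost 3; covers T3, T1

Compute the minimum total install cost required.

10

Choose B and J: together they cover T3, T1, T4, T7 — every target.
Total install cost: 7 + 3 = 10.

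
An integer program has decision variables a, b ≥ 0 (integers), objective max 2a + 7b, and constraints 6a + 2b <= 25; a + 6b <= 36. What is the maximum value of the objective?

The continuous relaxation peaks at (2.29, 5.62) with value 43.91; rounding to a feasible lattice point costs some objective.
(a,b)=(0,6): 6·0+2·6=12≤25, 1·0+6·6=36≤36, objective 42.
(a,b)=(2,5): 6·2+2·5=22≤25, 1·2+6·5=32≤36, objective 39.
The best lattice point is (0,6), giving 42.

42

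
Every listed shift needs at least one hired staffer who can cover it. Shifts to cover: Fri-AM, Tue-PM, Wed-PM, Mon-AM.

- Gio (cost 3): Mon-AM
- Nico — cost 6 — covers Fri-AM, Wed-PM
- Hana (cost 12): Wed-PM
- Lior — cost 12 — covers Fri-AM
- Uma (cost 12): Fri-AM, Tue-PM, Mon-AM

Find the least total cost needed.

The greedy cost-per-new-shift heuristic would pick Gio, Nico, and Uma for 21, but a cheaper cover exists.
Choose Nico and Uma: together they cover Fri-AM, Tue-PM, Wed-PM, Mon-AM — every shift.
Total cost: 6 + 12 = 18.
No cover costs less than 18.

18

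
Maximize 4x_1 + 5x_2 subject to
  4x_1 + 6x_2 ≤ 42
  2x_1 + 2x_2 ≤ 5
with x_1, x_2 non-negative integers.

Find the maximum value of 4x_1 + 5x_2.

10

(x_1,x_2)=(0,2): 4·0+6·2=12≤42, 2·0+2·2=4≤5, objective 10.
(x_1,x_2)=(1,1): 4·1+6·1=10≤42, 2·1+2·1=4≤5, objective 9.
(x_1,x_2)=(0,1): 4·0+6·1=6≤42, 2·0+2·1=2≤5, objective 5.
The best lattice point is (0,2), giving 10.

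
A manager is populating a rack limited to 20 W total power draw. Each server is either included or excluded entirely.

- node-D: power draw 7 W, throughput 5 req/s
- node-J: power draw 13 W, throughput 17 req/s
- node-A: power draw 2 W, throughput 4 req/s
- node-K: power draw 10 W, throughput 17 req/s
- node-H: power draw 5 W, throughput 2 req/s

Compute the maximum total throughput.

26

Allowing fractional choices, the relaxed optimum would be about 31.5, but servers are indivisible.
node-J + node-A + node-H: power draw 13 + 2 + 5 = 20 ≤ 20, throughput 17 + 4 + 2 = 23.
node-D + node-A + node-K: power draw 7 + 2 + 10 = 19 ≤ 20, throughput 5 + 4 + 17 = 26.
node-A + node-K + node-H: power draw 2 + 10 + 5 = 17 ≤ 20, throughput 4 + 17 + 2 = 23.
Best is node-D, node-A, and node-K with total throughput 26.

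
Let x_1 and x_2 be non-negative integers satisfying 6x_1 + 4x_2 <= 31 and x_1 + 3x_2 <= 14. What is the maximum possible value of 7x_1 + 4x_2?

The continuous relaxation peaks at (5.17, 0) with value 36.17; rounding to a feasible lattice point costs some objective.
(x_1,x_2)=(5,0): 6·5+4·0=30≤31, 1·5+3·0=5≤14, objective 35.
(x_1,x_2)=(4,1): 6·4+4·1=28≤31, 1·4+3·1=7≤14, objective 32.
(x_1,x_2)=(4,0): 6·4+4·0=24≤31, 1·4+3·0=4≤14, objective 28.
The best lattice point is (5,0), giving 35.

35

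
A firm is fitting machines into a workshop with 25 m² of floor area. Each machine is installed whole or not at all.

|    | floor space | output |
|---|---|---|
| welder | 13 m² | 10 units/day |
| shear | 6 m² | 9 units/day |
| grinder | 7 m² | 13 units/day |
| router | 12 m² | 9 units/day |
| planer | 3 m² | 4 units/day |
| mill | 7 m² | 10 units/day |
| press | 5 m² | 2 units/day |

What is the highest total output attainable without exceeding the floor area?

Allowing fractional choices, the relaxed optimum would be about 37.5, but machines are indivisible.
shear + grinder + planer + mill: floor space 6 + 7 + 3 + 7 = 23 ≤ 25, output 9 + 13 + 4 + 10 = 36.
shear + grinder + mill + press: floor space 6 + 7 + 7 + 5 = 25 ≤ 25, output 9 + 13 + 10 + 2 = 34.
shear + grinder + mill: floor space 6 + 7 + 7 = 20 ≤ 25, output 9 + 13 + 10 = 32.
Best is shear, grinder, planer, and mill with total output 36.

36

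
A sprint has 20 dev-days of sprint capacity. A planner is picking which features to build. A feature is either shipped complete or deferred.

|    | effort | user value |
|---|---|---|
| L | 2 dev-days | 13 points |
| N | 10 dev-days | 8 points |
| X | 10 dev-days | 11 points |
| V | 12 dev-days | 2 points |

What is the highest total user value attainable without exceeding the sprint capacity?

24

Allowing fractional choices, the relaxed optimum would be about 30.4, but features are indivisible.
L + N: effort 2 + 10 = 12 ≤ 20, user value 13 + 8 = 21.
L + X: effort 2 + 10 = 12 ≤ 20, user value 13 + 11 = 24.
N + X: effort 10 + 10 = 20 ≤ 20, user value 8 + 11 = 19.
Best is L and X with total user value 24.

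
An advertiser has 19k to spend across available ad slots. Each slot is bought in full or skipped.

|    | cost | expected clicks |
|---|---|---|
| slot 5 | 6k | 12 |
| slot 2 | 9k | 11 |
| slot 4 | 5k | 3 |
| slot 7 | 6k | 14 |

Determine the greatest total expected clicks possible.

This is an integer program with binary decision variables.
Allowing fractional choices, the relaxed optimum would be about 34.6, but ad slots are indivisible.
slot 2 + slot 7: cost 9 + 6 = 15 ≤ 19, expected clicks 11 + 14 = 25.
slot 5 + slot 7: cost 6 + 6 = 12 ≤ 19, expected clicks 12 + 14 = 26.
slot 5 + slot 4 + slot 7: cost 6 + 5 + 6 = 17 ≤ 19, expected clicks 12 + 3 + 14 = 29.
Best is slot 5, slot 4, and slot 7 with total expected clicks 29.

29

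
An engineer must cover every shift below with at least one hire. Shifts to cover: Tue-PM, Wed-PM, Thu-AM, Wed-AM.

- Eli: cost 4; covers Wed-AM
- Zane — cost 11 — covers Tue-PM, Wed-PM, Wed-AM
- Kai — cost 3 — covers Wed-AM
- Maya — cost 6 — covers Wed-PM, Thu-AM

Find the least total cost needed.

17

The greedy cost-per-new-shift heuristic would pick Kai, Maya, and Zane for 20, but a cheaper cover exists.
Choose Zane and Maya: together they cover Tue-PM, Wed-PM, Thu-AM, Wed-AM — every shift.
Total cost: 11 + 6 = 17.
No cover costs less than 17.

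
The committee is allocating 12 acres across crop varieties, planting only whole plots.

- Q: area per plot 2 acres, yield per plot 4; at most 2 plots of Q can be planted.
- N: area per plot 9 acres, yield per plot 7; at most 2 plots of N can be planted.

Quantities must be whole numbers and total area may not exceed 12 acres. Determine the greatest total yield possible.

2×Q: area 4 ≤ 12, yield 2·4 = 8.
1×Q and 1×N: area 11 ≤ 12, yield 1·4 + 1·7 = 11.
Best is 11.

11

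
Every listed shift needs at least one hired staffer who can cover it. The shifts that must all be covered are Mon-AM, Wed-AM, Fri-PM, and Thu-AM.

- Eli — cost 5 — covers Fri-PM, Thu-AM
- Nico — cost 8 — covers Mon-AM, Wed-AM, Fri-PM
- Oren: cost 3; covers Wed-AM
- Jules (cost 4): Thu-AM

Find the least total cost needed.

The greedy cost-per-new-shift heuristic would pick Eli, Oren, and Nico for 16, but a cheaper cover exists.
Choose Nico and Jules: together they cover Mon-AM, Wed-AM, Fri-PM, Thu-AM — every shift.
Total cost: 8 + 4 = 12.
No cover costs less than 12.

12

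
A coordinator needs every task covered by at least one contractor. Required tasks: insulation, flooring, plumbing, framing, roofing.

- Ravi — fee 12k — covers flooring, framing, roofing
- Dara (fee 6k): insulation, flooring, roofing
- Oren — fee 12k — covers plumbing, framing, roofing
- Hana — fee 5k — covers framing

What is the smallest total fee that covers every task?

18

The greedy cost-per-new-task heuristic would pick Dara, Hana, and Oren for 23, but a cheaper cover exists.
Choose Dara and Oren: together they cover insulation, flooring, plumbing, framing, roofing — every task.
Total fee: 6 + 12 = 18.
No cover costs less than 18.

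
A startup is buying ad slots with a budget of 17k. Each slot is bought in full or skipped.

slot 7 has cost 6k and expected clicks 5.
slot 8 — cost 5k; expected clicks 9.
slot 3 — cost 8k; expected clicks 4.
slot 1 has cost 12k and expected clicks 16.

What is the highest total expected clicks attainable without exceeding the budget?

This is a 0-1 knapsack instance.
slot 8 + slot 1: cost 5 + 12 = 17 ≤ 17, expected clicks 9 + 16 = 25.
slot 7 + slot 8: cost 6 + 5 = 11 ≤ 17, expected clicks 5 + 9 = 14.
slot 1: cost 12 ≤ 17, expected clicks 16.
Best is slot 8 and slot 1 with total expected clicks 25.

25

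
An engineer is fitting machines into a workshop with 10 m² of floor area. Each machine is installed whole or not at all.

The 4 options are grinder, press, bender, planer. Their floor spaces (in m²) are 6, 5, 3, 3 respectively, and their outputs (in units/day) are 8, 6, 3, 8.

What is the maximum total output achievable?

16

Allowing fractional choices, the relaxed optimum would be about 17.2, but machines are indivisible.
press + planer: floor space 5 + 3 = 8 ≤ 10, output 6 + 8 = 14.
grinder + planer: floor space 6 + 3 = 9 ≤ 10, output 8 + 8 = 16.
bender + planer: floor space 3 + 3 = 6 ≤ 10, output 3 + 8 = 11.
Best is grinder and planer with total output 16.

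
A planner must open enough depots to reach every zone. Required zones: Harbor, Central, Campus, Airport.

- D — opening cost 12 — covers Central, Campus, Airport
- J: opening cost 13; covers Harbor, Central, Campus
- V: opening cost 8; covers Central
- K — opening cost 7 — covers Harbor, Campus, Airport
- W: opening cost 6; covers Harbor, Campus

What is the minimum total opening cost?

This is an integer covering problem.
Choose V and K: together they cover Harbor, Central, Campus, Airport — every zone.
Total opening cost: 8 + 7 = 15.
No cover costs less than 15.

15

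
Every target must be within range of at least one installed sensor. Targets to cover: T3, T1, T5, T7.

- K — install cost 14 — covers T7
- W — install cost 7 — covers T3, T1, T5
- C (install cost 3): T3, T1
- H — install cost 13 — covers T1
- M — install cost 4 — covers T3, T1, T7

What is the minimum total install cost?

Choose W and M: together they cover T3, T1, T5, T7 — every target.
Total install cost: 7 + 4 = 11.
No cover costs less than 11.

11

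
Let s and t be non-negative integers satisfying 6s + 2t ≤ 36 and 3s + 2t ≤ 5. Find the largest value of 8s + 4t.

12

The continuous relaxation peaks at (1.67, 0) with value 13.33; rounding to a feasible lattice point costs some objective.
(s,t)=(1,1) is feasible, giving 12.
(s,t)=(0,2) is feasible, giving 8.
(s,t)=(1,0) is feasible, giving 8.
No feasible integer point exceeds 12.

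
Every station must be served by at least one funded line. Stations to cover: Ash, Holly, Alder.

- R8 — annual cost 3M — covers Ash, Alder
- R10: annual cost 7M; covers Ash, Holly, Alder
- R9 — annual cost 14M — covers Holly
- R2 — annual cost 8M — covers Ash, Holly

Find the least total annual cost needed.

R10 alone covers Ash, Holly, Alder — every station.
Total annual cost: 7.

7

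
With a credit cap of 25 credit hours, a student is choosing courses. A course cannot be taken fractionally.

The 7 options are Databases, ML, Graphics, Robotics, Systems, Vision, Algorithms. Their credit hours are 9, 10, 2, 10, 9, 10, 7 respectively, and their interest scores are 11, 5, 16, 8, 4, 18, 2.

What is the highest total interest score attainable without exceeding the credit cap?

45

This is a 0-1 knapsack instance.
Take Databases, Graphics, and Vision: credit hours 9 + 2 + 10 = 21 ≤ 25, interest score 11 + 16 + 18 = 45.
No other feasible combination does better.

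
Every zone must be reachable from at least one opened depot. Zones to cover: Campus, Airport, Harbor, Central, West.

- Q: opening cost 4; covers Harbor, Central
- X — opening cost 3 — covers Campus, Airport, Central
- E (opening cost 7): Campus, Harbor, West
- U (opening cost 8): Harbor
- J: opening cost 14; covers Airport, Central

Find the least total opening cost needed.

Choose X and E: together they cover Campus, Airport, Harbor, Central, West — every zone.
Total opening cost: 3 + 7 = 10.

10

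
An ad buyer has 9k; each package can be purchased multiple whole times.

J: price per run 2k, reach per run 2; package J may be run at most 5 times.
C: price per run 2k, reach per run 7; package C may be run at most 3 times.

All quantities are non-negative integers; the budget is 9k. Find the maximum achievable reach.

1×J and 3×C: price 8 ≤ 9, reach 1·2 + 3·7 = 23.
3×C: price 6 ≤ 9, reach 3·7 = 21.
Best is 23.

23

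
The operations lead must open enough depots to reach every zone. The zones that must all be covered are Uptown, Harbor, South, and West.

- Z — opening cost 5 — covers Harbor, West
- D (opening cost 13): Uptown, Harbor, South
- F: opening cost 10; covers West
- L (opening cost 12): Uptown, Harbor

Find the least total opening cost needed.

18

Choose Z and D: together they cover Uptown, Harbor, South, West — every zone.
Total opening cost: 5 + 13 = 18.
No cover costs less than 18.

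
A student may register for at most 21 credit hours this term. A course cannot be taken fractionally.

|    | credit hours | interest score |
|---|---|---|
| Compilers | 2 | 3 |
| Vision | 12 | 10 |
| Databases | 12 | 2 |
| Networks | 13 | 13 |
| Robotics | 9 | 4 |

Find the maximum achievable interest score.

16

Compilers + Networks: credit hours 2 + 13 = 15 ≤ 21, interest score 3 + 13 = 16.
Vision + Robotics: credit hours 12 + 9 = 21 ≤ 21, interest score 10 + 4 = 14.
Best is Compilers and Networks with total interest score 16.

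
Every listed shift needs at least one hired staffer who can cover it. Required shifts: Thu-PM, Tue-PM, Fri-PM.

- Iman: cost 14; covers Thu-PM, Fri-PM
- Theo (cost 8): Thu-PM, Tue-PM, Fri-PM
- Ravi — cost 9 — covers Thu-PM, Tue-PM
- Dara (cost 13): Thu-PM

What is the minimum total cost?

8

Theo alone covers Thu-PM, Tue-PM, Fri-PM — every shift.
Total cost: 8.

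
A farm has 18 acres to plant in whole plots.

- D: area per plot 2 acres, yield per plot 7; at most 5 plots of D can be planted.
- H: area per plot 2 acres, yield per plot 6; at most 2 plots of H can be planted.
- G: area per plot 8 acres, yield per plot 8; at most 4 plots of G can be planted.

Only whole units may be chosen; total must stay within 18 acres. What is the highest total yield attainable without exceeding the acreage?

5×D and 1×G: area 18 ≤ 18, yield 5·7 + 1·8 = 43.
5×D and 2×H: area 14 ≤ 18, yield 5·7 + 2·6 = 47.
Best is 47.

47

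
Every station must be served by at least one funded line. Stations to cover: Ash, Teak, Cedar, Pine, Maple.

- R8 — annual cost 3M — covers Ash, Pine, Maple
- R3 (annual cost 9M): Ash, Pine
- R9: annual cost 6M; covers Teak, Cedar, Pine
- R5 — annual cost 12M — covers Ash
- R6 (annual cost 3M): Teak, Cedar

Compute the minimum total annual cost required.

Choose R8 and R6: together they cover Ash, Teak, Cedar, Pine, Maple — every station.
Total annual cost: 3 + 3 = 6.
No cover costs less than 6.

6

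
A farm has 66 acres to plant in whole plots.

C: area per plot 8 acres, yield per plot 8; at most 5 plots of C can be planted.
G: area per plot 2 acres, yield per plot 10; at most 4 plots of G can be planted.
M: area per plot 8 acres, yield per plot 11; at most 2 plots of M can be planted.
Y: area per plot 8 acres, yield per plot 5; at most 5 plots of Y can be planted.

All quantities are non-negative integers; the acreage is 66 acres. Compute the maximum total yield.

4×C, 4×G, 2×M, and 1×Y: area 64 ≤ 66, yield 4·8 + 4·10 + 2·11 + 1·5 = 99.
5×C, 4×G, and 2×M: area 64 ≤ 66, yield 5·8 + 4·10 + 2·11 = 102.
Best is 102.

102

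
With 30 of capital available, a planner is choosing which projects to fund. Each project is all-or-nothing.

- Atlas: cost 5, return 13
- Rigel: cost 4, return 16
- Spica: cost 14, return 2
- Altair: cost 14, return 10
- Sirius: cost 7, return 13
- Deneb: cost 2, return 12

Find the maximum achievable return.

54

Allowing fractional choices, the relaxed optimum would be about 62.6, but projects are indivisible.
Atlas + Rigel + Altair + Sirius: cost 5 + 4 + 14 + 7 = 30 ≤ 30, return 13 + 16 + 10 + 13 = 52.
Atlas + Rigel + Altair + Deneb: cost 5 + 4 + 14 + 2 = 25 ≤ 30, return 13 + 16 + 10 + 12 = 51.
Atlas + Rigel + Sirius + Deneb: cost 5 + 4 + 7 + 2 = 18 ≤ 30, return 13 + 16 + 13 + 12 = 54.
Best is Atlas, Rigel, Sirius, and Deneb with total return 54.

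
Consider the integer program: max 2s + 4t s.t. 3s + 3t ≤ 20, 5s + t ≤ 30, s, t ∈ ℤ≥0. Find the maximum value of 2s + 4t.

24

Relaxing integrality, the LP optimum is 26.67 at (s,t) = (0, 6.67), which is not an integer point.
(s,t)=(0,6): 3·0+3·6=18≤20, 5·0+1·6=6≤30, objective 24.
(s,t)=(1,5): 3·1+3·5=18≤20, 5·1+1·5=10≤30, objective 22.
(s,t)=(0,5): 3·0+3·5=15≤20, 5·0+1·5=5≤30, objective 20.
Maximum is 24 at (s,t)=(0,6).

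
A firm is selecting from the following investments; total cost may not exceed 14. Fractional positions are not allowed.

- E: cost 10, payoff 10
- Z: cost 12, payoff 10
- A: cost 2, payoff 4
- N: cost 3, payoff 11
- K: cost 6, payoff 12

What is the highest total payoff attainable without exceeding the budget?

Allowing fractional choices, the relaxed optimum would be about 30.0, but investments are indivisible.
E + N: cost 10 + 3 = 13 ≤ 14, payoff 10 + 11 = 21.
N + K: cost 3 + 6 = 9 ≤ 14, payoff 11 + 12 = 23.
A + N + K: cost 2 + 3 + 6 = 11 ≤ 14, payoff 4 + 11 + 12 = 27.
Best is A, N, and K with total payoff 27.

27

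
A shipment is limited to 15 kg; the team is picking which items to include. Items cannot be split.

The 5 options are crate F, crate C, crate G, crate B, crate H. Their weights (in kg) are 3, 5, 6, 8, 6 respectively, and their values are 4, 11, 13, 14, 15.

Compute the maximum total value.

Take crate F, crate G, and crate H: weight 3 + 6 + 6 = 15 ≤ 15, value 4 + 13 + 15 = 32.
No other feasible combination does better.

32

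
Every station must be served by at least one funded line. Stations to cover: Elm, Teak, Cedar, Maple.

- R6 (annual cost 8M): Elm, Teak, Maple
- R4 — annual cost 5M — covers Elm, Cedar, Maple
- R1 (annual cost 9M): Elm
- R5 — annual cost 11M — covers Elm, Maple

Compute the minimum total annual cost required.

Choose R6 and R4: together they cover Elm, Teak, Cedar, Maple — every station.
Total annual cost: 8 + 5 = 13.

13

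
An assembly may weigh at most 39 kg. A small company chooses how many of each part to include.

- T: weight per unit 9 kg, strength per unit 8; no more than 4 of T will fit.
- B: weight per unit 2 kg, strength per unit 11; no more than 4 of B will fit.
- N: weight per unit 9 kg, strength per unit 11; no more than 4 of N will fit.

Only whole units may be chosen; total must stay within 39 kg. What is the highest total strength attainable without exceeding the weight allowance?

77

B has the best ratio (11/2); taking only B gives at most 4×11 = 44 (stopped by the supply cap of 4).
Mixing does better — 4×B and 3×N: weight 35 ≤ 39, strength 4·11 + 3·11 = 77.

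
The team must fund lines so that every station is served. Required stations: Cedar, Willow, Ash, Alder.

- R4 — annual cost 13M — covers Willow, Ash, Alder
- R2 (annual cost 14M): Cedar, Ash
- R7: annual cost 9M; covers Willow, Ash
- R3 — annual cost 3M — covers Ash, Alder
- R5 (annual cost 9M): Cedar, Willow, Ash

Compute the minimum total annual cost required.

Choose R3 and R5: together they cover Cedar, Willow, Ash, Alder — every station.
Total annual cost: 3 + 9 = 12.
No cover costs less than 12.

12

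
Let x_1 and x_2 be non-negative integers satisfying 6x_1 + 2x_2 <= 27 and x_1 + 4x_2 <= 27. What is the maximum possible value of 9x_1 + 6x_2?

(x_1,x_2)=(2,6): 6·2+2·6=24≤27, 1·2+4·6=26≤27, objective 54.
(x_1,x_2)=(2,5): 6·2+2·5=22≤27, 1·2+4·5=22≤27, objective 48.
Maximum is 54 at (x_1,x_2)=(2,6).

54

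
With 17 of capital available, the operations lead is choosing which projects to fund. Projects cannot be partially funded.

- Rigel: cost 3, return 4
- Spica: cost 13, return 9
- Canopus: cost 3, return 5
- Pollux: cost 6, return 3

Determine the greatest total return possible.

14

Take Spica and Canopus: cost 13 + 3 = 16 ≤ 17, return 9 + 5 = 14.
No other feasible combination does better.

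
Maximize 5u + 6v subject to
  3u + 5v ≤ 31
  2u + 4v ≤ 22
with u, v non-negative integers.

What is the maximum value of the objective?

50

The continuous relaxation peaks at (10.3, 0) with value 51.67; rounding to a feasible lattice point costs some objective.
(u,v)=(10,0): 3·10+5·0=30≤31, 2·10+4·0=20≤22, objective 50.
(u,v)=(9,0): 3·9+5·0=27≤31, 2·9+4·0=18≤22, objective 45.
No feasible integer point exceeds 50.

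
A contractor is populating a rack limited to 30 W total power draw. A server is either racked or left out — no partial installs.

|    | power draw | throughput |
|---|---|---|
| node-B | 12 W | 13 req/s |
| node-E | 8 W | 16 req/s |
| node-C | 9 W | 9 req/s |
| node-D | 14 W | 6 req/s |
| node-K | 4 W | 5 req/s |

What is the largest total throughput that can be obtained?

node-B + node-E + node-C: power draw 12 + 8 + 9 = 29 ≤ 30, throughput 13 + 16 + 9 = 38.
node-B + node-E + node-K: power draw 12 + 8 + 4 = 24 ≤ 30, throughput 13 + 16 + 5 = 34.
Best is node-B, node-E, and node-C with total throughput 38.

38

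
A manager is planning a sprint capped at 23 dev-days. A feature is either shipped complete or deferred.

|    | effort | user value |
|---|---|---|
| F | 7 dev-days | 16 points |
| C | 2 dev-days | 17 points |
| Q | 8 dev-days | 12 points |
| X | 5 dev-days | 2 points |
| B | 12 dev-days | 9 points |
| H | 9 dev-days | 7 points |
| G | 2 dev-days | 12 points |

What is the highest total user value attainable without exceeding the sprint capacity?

57

Allowing fractional choices, the relaxed optimum would be about 60.1, but features are indivisible.
F + C + B + G: effort 7 + 2 + 12 + 2 = 23 ≤ 23, user value 16 + 17 + 9 + 12 = 54.
F + C + Q + G: effort 7 + 2 + 8 + 2 = 19 ≤ 23, user value 16 + 17 + 12 + 12 = 57.
F + C + H + G: effort 7 + 2 + 9 + 2 = 20 ≤ 23, user value 16 + 17 + 7 + 12 = 52.
Best is F, C, Q, and G with total user value 57.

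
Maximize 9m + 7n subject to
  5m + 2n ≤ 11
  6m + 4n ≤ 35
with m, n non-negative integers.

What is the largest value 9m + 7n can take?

(m,n)=(0,5) is feasible, giving 35.
(m,n)=(0,4) is feasible, giving 28.
No feasible integer point exceeds 35.

35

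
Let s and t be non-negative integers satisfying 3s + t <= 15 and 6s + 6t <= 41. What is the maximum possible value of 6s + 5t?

The continuous relaxation peaks at (4.08, 2.75) with value 38.25; rounding to a feasible lattice point costs some objective.
(s,t)=(4,2): 3·4+1·2=14≤15, 6·4+6·2=36≤41, objective 34.
(s,t)=(3,3): 3·3+1·3=12≤15, 6·3+6·3=36≤41, objective 33.
(s,t)=(4,1): 3·4+1·1=13≤15, 6·4+6·1=30≤41, objective 29.
(s,t)=(3,2): 3·3+1·2=11≤15, 6·3+6·2=30≤41, objective 28.
Maximum is 34 at (s,t)=(4,2).

34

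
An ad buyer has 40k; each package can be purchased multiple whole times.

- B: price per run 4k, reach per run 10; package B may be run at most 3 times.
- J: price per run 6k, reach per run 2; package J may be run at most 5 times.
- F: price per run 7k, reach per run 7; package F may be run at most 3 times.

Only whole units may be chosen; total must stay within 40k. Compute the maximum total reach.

53

Take 3×B, 1×J, and 3×F: price 39 ≤ 40, reach 3·10 + 1·2 + 3·7 = 53.
B has the best ratio (10/4) and is taken to its limit of 3; remaining capacity is filled optimally with the others.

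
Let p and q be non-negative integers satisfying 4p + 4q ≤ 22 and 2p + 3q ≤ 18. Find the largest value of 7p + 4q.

(p,q)=(5,0): 4·5+4·0=20≤22, 2·5+3·0=10≤18, objective 35.
(p,q)=(4,1): 4·4+4·1=20≤22, 2·4+3·1=11≤18, objective 32.
The best lattice point is (5,0), giving 35.

35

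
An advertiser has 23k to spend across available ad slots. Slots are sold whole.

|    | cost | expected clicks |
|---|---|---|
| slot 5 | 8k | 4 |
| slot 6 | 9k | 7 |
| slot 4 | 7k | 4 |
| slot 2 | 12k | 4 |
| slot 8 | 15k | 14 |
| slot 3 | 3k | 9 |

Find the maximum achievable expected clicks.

23

Allowing fractional choices, the relaxed optimum would be about 26.9, but ad slots are indivisible.
slot 5 + slot 6 + slot 3: cost 8 + 9 + 3 = 20 ≤ 23, expected clicks 4 + 7 + 9 = 20.
slot 6 + slot 4 + slot 3: cost 9 + 7 + 3 = 19 ≤ 23, expected clicks 7 + 4 + 9 = 20.
slot 8 + slot 3: cost 15 + 3 = 18 ≤ 23, expected clicks 14 + 9 = 23.
Best is slot 8 and slot 3 with total expected clicks 23.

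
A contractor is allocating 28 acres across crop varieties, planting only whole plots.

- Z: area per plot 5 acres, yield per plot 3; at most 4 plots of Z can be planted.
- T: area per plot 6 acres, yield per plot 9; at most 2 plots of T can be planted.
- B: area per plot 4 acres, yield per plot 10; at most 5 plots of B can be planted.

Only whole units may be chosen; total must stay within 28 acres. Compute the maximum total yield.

59

B has the best ratio (10/4); taking only B gives at most 5×10 = 50 (stopped by the supply cap of 5).
Mixing does better — 1×T and 5×B: area 26 ≤ 28, yield 1·9 + 5·10 = 59.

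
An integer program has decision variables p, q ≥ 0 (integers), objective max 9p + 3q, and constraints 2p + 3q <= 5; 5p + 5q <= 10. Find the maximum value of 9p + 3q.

18

(p,q)=(2,0) is feasible, giving 18.
(p,q)=(1,1) is feasible, giving 12.
(p,q)=(1,0) is feasible, giving 9.
No feasible integer point exceeds 18.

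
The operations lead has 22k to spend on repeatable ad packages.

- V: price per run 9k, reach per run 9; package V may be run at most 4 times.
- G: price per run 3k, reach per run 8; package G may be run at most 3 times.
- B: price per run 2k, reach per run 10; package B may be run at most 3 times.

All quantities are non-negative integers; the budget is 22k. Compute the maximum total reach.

3×G and 3×B: price 15 ≤ 22, reach 3·8 + 3·10 = 54.
1×V, 2×G, and 3×B: price 21 ≤ 22, reach 1·9 + 2·8 + 3·10 = 55.
Best is 55.

55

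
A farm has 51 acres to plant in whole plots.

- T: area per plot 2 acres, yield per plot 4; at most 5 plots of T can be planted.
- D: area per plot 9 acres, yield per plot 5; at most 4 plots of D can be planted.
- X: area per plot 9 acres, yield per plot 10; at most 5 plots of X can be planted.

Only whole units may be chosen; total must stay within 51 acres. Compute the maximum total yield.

This is a bounded integer knapsack.
T has the best ratio (4/2); taking only T gives at most 5×4 = 20 (stopped by the supply cap of 5).
Mixing does better — 3×T and 5×X: area 51 ≤ 51, yield 3·4 + 5·10 = 62.

62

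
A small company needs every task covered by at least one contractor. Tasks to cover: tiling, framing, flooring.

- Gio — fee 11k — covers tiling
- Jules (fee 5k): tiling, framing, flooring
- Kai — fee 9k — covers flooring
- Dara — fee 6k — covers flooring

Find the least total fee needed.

This is an integer covering problem.
Jules alone covers tiling, framing, flooring — every task.
Total fee: 5.
No cover costs less than 5.

5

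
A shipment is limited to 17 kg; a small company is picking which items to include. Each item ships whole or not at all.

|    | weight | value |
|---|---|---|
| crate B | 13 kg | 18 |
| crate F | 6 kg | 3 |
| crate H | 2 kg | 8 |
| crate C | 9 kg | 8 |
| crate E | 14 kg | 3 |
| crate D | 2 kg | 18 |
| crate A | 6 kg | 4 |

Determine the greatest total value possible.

44

Treat it as a binary knapsack problem.
crate B + crate H + crate D: weight 13 + 2 + 2 = 17 ≤ 17, value 18 + 8 + 18 = 44.
crate B + crate D: weight 13 + 2 = 15 ≤ 17, value 18 + 18 = 36.
crate H + crate C + crate D: weight 2 + 9 + 2 = 13 ≤ 17, value 8 + 8 + 18 = 34.
Best is crate B, crate H, and crate D with total value 44.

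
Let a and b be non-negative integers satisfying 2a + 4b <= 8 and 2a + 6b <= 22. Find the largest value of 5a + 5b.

(a,b)=(4,0) is feasible, giving 20.
(a,b)=(3,0) is feasible, giving 15.
No feasible integer point exceeds 20.

20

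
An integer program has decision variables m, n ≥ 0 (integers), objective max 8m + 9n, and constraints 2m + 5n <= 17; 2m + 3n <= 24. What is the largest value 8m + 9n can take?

64

The continuous relaxation peaks at (8.5, 0) with value 68.00; rounding to a feasible lattice point costs some objective.
(m,n)=(8,0): 2·8+5·0=16≤17, 2·8+3·0=16≤24, objective 64.
(m,n)=(7,0): 2·7+5·0=14≤17, 2·7+3·0=14≤24, objective 56.
No feasible integer point exceeds 64.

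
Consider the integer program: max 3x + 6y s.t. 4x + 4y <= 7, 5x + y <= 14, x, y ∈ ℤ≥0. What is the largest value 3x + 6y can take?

The continuous relaxation peaks at (0, 1.75) with value 10.50; rounding to a feasible lattice point costs some objective.
(x,y)=(0,1): 4·0+4·1=4≤7, 5·0+1·1=1≤14, objective 6.
(x,y)=(1,0): 4·1+4·0=4≤7, 5·1+1·0=5≤14, objective 3.
(x,y)=(0,0): 4·0+4·0=0≤7, 5·0+1·0=0≤14, objective 0.
The best lattice point is (0,1), giving 6.

6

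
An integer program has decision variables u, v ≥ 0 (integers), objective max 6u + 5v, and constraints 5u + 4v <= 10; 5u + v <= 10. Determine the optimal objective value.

12

The continuous relaxation peaks at (0, 2.5) with value 12.50; rounding to a feasible lattice point costs some objective.
(u,v)=(2,0): 5·2+4·0=10≤10, 5·2+1·0=10≤10, objective 12.
(u,v)=(1,1): 5·1+4·1=9≤10, 5·1+1·1=6≤10, objective 11.
(u,v)=(0,2): 5·0+4·2=8≤10, 5·0+1·2=2≤10, objective 10.
Maximum is 12 at (u,v)=(2,0).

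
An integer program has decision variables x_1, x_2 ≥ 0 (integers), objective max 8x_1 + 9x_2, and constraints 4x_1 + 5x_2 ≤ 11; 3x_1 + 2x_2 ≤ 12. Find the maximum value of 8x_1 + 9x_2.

18

(x_1,x_2)=(0,2): 4·0+5·2=10≤11, 3·0+2·2=4≤12, objective 18.
(x_1,x_2)=(1,1): 4·1+5·1=9≤11, 3·1+2·1=5≤12, objective 17.
(x_1,x_2)=(2,0): 4·2+5·0=8≤11, 3·2+2·0=6≤12, objective 16.
(x_1,x_2)=(0,1): 4·0+5·1=5≤11, 3·0+2·1=2≤12, objective 9.
The best lattice point is (0,2), giving 18.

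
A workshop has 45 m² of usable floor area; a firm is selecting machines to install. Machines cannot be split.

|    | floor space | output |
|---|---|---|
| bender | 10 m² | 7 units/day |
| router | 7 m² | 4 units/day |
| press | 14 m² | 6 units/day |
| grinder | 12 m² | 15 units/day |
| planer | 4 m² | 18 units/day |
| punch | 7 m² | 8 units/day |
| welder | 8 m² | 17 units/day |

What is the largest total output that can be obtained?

bender + grinder + planer + punch + welder: floor space 10 + 12 + 4 + 7 + 8 = 41 ≤ 45, output 7 + 15 + 18 + 8 + 17 = 65.
press + grinder + planer + punch + welder: floor space 14 + 12 + 4 + 7 + 8 = 45 ≤ 45, output 6 + 15 + 18 + 8 + 17 = 64.
router + grinder + planer + punch + welder: floor space 7 + 12 + 4 + 7 + 8 = 38 ≤ 45, output 4 + 15 + 18 + 8 + 17 = 62.
Best is bender, grinder, planer, punch, and welder with total output 65.

65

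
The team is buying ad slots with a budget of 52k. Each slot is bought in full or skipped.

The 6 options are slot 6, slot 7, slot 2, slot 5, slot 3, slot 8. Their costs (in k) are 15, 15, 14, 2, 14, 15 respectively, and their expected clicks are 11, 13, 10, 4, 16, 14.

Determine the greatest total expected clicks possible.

slot 6 + slot 5 + slot 3 + slot 8: cost 15 + 2 + 14 + 15 = 46 ≤ 52, expected clicks 11 + 4 + 16 + 14 = 45.
slot 7 + slot 5 + slot 3 + slot 8: cost 15 + 2 + 14 + 15 = 46 ≤ 52, expected clicks 13 + 4 + 16 + 14 = 47.
Best is slot 7, slot 5, slot 3, and slot 8 with total expected clicks 47.

47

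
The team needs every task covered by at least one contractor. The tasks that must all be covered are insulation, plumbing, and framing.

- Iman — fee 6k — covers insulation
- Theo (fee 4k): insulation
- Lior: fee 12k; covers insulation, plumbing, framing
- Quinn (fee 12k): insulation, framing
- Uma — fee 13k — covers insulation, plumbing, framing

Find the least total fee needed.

The greedy cost-per-new-task heuristic would pick Theo and Lior for 16, but a cheaper cover exists.
Lior alone covers insulation, plumbing, framing — every task.
Total fee: 12.
No cover costs less than 12.

12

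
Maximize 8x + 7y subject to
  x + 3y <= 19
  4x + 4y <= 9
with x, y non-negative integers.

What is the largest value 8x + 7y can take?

The continuous relaxation peaks at (2.25, 0) with value 18.00; rounding to a feasible lattice point costs some objective.
(x,y)=(2,0): 1·2+3·0=2≤19, 4·2+4·0=8≤9, objective 16.
(x,y)=(1,1): 1·1+3·1=4≤19, 4·1+4·1=8≤9, objective 15.
(x,y)=(1,0): 1·1+3·0=1≤19, 4·1+4·0=4≤9, objective 8.
No feasible integer point exceeds 16.

16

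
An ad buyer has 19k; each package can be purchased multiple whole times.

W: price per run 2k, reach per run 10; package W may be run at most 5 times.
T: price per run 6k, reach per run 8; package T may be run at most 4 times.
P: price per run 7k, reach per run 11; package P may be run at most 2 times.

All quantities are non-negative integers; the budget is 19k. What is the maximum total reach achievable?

61

W has the best ratio (10/2); taking only W gives at most 5×10 = 50 (stopped by the supply cap of 5).
Mixing does better — 5×W and 1×P: price 17 ≤ 19, reach 5·10 + 1·11 = 61.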